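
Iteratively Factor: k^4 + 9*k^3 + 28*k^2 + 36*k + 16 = (k + 4)*(k^3 + 5*k^2 + 8*k + 4) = (k + 2)*(k + 4)*(k^2 + 3*k + 2) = (k + 1)*(k + 2)*(k + 4)*(k + 2)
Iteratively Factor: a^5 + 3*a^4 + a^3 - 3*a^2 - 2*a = (a + 1)*(a^4 + 2*a^3 - a^2 - 2*a) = (a + 1)*(a + 2)*(a^3 - a) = (a + 1)^2*(a + 2)*(a^2 - a) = (a - 1)*(a + 1)^2*(a + 2)*(a)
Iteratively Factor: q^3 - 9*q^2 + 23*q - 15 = (q - 1)*(q^2 - 8*q + 15) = (q - 3)*(q - 1)*(q - 5)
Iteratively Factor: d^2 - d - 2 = (d + 1)*(d - 2)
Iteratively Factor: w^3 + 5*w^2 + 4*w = (w)*(w^2 + 5*w + 4) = w*(w + 4)*(w + 1)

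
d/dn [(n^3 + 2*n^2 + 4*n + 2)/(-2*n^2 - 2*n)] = (-n^4/2 - n^3 + n^2 + 2*n + 1)/(n^2*(n^2 + 2*n + 1))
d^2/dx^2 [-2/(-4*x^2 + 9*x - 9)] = 4*(-16*x^2 + 36*x + (8*x - 9)^2 - 36)/(4*x^2 - 9*x + 9)^3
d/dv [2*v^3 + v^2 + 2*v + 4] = 6*v^2 + 2*v + 2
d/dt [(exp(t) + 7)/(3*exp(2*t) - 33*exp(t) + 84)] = (-(exp(t) + 7)*(2*exp(t) - 11) + exp(2*t) - 11*exp(t) + 28)*exp(t)/(3*(exp(2*t) - 11*exp(t) + 28)^2)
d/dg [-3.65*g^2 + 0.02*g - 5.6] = 0.02 - 7.3*g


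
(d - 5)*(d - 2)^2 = d^3 - 9*d^2 + 24*d - 20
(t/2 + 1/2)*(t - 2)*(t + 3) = t^3/2 + t^2 - 5*t/2 - 3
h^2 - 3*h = h*(h - 3)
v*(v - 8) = v^2 - 8*v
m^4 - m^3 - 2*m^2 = m^2*(m - 2)*(m + 1)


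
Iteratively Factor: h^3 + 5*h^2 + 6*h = (h + 3)*(h^2 + 2*h) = (h + 2)*(h + 3)*(h)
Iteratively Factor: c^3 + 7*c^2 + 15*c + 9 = (c + 1)*(c^2 + 6*c + 9) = (c + 1)*(c + 3)*(c + 3)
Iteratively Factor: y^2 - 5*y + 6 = (y - 2)*(y - 3)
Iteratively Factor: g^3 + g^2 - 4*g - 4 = (g + 2)*(g^2 - g - 2) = (g - 2)*(g + 2)*(g + 1)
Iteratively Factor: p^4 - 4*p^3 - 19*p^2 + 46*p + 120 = (p + 2)*(p^3 - 6*p^2 - 7*p + 60) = (p - 5)*(p + 2)*(p^2 - p - 12) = (p - 5)*(p + 2)*(p + 3)*(p - 4)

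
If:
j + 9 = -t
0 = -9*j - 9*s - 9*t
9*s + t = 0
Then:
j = 72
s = 9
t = -81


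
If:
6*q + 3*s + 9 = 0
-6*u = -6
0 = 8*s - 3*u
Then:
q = -27/16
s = 3/8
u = 1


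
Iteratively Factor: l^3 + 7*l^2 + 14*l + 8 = (l + 1)*(l^2 + 6*l + 8) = (l + 1)*(l + 2)*(l + 4)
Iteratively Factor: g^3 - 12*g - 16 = (g + 2)*(g^2 - 2*g - 8) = (g - 4)*(g + 2)*(g + 2)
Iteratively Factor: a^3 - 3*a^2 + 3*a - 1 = (a - 1)*(a^2 - 2*a + 1) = (a - 1)^2*(a - 1)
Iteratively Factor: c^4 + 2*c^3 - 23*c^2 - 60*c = (c)*(c^3 + 2*c^2 - 23*c - 60) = c*(c - 5)*(c^2 + 7*c + 12) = c*(c - 5)*(c + 3)*(c + 4)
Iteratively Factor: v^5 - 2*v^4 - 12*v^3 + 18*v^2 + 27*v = (v + 1)*(v^4 - 3*v^3 - 9*v^2 + 27*v) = v*(v + 1)*(v^3 - 3*v^2 - 9*v + 27) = v*(v - 3)*(v + 1)*(v^2 - 9) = v*(v - 3)*(v + 1)*(v + 3)*(v - 3)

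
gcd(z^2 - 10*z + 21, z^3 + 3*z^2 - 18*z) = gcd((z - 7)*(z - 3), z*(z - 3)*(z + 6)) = z - 3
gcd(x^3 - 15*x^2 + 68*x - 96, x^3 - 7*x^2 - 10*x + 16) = x - 8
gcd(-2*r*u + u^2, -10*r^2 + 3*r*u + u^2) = 2*r - u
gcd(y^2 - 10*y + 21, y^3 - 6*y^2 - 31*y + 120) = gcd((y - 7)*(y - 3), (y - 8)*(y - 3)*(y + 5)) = y - 3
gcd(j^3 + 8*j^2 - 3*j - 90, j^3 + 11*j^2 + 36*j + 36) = j + 6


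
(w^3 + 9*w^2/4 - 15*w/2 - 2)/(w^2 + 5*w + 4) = (4*w^2 - 7*w - 2)/(4*(w + 1))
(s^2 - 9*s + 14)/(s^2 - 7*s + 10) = (s - 7)/(s - 5)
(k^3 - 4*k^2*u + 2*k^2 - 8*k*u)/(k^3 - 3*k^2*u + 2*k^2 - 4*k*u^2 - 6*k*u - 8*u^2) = k/(k + u)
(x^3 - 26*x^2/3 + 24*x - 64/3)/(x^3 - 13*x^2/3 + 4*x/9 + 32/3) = 3*(x^2 - 6*x + 8)/(3*x^2 - 5*x - 12)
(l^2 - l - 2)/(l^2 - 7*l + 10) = (l + 1)/(l - 5)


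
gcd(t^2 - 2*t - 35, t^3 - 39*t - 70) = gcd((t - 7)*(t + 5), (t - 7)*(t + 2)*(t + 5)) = t^2 - 2*t - 35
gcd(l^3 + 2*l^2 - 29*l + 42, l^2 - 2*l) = l - 2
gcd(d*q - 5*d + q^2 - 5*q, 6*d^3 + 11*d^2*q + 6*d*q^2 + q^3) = d + q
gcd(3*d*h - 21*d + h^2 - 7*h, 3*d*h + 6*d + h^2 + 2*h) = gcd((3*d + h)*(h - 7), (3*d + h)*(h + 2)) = 3*d + h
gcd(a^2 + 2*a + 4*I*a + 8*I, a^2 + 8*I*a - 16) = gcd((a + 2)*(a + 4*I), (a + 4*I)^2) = a + 4*I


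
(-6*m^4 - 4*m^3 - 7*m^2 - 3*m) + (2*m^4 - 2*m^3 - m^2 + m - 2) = -4*m^4 - 6*m^3 - 8*m^2 - 2*m - 2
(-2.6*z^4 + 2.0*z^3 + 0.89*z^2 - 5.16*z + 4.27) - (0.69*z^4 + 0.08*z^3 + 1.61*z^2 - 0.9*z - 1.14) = -3.29*z^4 + 1.92*z^3 - 0.72*z^2 - 4.26*z + 5.41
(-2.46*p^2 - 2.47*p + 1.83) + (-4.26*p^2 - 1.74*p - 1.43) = -6.72*p^2 - 4.21*p + 0.4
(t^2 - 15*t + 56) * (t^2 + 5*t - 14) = t^4 - 10*t^3 - 33*t^2 + 490*t - 784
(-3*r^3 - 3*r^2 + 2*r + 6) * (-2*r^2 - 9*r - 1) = 6*r^5 + 33*r^4 + 26*r^3 - 27*r^2 - 56*r - 6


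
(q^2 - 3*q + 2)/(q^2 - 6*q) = (q^2 - 3*q + 2)/(q*(q - 6))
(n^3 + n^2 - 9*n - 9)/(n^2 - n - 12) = (n^2 - 2*n - 3)/(n - 4)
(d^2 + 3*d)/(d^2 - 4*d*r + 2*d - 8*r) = d*(d + 3)/(d^2 - 4*d*r + 2*d - 8*r)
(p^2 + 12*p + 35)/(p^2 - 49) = (p + 5)/(p - 7)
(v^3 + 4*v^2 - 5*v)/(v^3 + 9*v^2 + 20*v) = (v - 1)/(v + 4)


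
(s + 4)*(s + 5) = s^2 + 9*s + 20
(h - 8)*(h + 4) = h^2 - 4*h - 32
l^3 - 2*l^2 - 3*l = l*(l - 3)*(l + 1)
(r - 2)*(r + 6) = r^2 + 4*r - 12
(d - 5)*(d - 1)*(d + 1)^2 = d^4 - 4*d^3 - 6*d^2 + 4*d + 5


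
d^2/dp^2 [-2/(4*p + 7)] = -64/(4*p + 7)^3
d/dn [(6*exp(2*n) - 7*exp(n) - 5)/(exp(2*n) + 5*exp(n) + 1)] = (37*exp(2*n) + 22*exp(n) + 18)*exp(n)/(exp(4*n) + 10*exp(3*n) + 27*exp(2*n) + 10*exp(n) + 1)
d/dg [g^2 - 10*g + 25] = 2*g - 10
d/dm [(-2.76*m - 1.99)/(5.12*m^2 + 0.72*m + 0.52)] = (14.1312*m^2 + 20.3776*m - 0.00240000000000018)/(26.2144*m^4 + 7.3728*m^3 + 5.8432*m^2 + 0.7488*m + 0.2704)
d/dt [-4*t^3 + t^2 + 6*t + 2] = -12*t^2 + 2*t + 6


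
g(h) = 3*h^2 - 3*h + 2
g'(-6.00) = -39.00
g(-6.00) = 128.00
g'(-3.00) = -21.00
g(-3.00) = 38.00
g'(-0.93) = -8.58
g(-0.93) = 7.38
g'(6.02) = 33.12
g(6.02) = 92.66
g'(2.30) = 10.80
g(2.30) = 10.97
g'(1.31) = 4.86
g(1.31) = 3.22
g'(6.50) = 36.00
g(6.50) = 109.25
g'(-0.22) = -4.32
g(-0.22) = 2.81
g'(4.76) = 25.56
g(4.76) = 55.69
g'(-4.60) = -30.60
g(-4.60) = 79.28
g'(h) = 6*h - 3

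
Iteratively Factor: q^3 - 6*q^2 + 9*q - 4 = (q - 4)*(q^2 - 2*q + 1) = (q - 4)*(q - 1)*(q - 1)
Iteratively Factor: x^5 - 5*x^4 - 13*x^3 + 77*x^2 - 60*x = (x - 1)*(x^4 - 4*x^3 - 17*x^2 + 60*x) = (x - 5)*(x - 1)*(x^3 + x^2 - 12*x) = (x - 5)*(x - 3)*(x - 1)*(x^2 + 4*x) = x*(x - 5)*(x - 3)*(x - 1)*(x + 4)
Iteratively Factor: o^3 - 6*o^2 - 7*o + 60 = (o + 3)*(o^2 - 9*o + 20) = (o - 4)*(o + 3)*(o - 5)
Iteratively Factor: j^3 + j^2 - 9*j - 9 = (j - 3)*(j^2 + 4*j + 3) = (j - 3)*(j + 3)*(j + 1)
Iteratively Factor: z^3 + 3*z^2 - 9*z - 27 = (z + 3)*(z^2 - 9) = (z - 3)*(z + 3)*(z + 3)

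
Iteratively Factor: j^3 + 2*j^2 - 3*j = (j + 3)*(j^2 - j) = (j - 1)*(j + 3)*(j)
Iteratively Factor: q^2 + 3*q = (q + 3)*(q)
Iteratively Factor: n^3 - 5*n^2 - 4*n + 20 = (n - 2)*(n^2 - 3*n - 10) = (n - 5)*(n - 2)*(n + 2)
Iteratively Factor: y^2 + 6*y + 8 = (y + 2)*(y + 4)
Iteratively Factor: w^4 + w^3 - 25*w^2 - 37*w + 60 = (w - 5)*(w^3 + 6*w^2 + 5*w - 12) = (w - 5)*(w + 4)*(w^2 + 2*w - 3) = (w - 5)*(w + 3)*(w + 4)*(w - 1)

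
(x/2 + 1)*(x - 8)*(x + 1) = x^3/2 - 5*x^2/2 - 11*x - 8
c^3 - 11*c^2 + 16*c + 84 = (c - 7)*(c - 6)*(c + 2)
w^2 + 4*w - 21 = (w - 3)*(w + 7)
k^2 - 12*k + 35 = (k - 7)*(k - 5)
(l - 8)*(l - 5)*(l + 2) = l^3 - 11*l^2 + 14*l + 80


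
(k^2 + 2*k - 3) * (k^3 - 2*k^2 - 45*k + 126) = k^5 - 52*k^3 + 42*k^2 + 387*k - 378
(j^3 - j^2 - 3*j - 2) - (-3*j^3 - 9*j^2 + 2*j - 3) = 4*j^3 + 8*j^2 - 5*j + 1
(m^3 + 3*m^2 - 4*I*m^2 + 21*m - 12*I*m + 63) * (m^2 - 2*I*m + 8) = m^5 + 3*m^4 - 6*I*m^4 + 21*m^3 - 18*I*m^3 + 63*m^2 - 74*I*m^2 + 168*m - 222*I*m + 504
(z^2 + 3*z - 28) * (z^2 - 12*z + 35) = z^4 - 9*z^3 - 29*z^2 + 441*z - 980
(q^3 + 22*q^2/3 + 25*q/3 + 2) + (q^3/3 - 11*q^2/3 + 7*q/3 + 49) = 4*q^3/3 + 11*q^2/3 + 32*q/3 + 51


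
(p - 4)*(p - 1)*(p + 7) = p^3 + 2*p^2 - 31*p + 28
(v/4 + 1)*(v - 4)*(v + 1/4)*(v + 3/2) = v^4/4 + 7*v^3/16 - 125*v^2/32 - 7*v - 3/2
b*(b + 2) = b^2 + 2*b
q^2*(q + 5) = q^3 + 5*q^2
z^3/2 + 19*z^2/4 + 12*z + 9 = (z/2 + 1)*(z + 3/2)*(z + 6)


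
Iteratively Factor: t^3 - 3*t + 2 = (t - 1)*(t^2 + t - 2) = (t - 1)^2*(t + 2)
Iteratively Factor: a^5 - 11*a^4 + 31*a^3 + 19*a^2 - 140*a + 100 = (a + 2)*(a^4 - 13*a^3 + 57*a^2 - 95*a + 50) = (a - 2)*(a + 2)*(a^3 - 11*a^2 + 35*a - 25) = (a - 5)*(a - 2)*(a + 2)*(a^2 - 6*a + 5) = (a - 5)^2*(a - 2)*(a + 2)*(a - 1)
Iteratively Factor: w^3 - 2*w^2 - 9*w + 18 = (w - 3)*(w^2 + w - 6) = (w - 3)*(w - 2)*(w + 3)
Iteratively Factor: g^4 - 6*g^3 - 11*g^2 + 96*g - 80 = (g - 5)*(g^3 - g^2 - 16*g + 16) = (g - 5)*(g + 4)*(g^2 - 5*g + 4) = (g - 5)*(g - 1)*(g + 4)*(g - 4)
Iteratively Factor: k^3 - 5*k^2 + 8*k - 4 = (k - 2)*(k^2 - 3*k + 2) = (k - 2)*(k - 1)*(k - 2)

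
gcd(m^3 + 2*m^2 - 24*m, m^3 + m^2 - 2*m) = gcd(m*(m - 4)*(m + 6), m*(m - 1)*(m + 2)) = m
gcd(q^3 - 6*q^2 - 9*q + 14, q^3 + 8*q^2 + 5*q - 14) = q^2 + q - 2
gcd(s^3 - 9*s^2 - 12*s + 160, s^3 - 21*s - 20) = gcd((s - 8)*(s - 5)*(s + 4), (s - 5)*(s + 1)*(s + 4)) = s^2 - s - 20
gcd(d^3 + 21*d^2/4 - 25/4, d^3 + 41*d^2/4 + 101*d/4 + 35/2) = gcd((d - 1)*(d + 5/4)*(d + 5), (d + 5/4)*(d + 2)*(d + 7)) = d + 5/4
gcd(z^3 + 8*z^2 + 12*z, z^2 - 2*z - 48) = z + 6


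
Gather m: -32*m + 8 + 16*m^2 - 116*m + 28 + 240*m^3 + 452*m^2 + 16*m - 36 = 240*m^3 + 468*m^2 - 132*m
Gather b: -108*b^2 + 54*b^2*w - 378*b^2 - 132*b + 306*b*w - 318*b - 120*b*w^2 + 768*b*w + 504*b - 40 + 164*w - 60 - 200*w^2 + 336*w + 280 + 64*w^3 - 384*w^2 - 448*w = b^2*(54*w - 486) + b*(-120*w^2 + 1074*w + 54) + 64*w^3 - 584*w^2 + 52*w + 180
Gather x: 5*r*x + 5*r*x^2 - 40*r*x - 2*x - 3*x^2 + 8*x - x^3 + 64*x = -x^3 + x^2*(5*r - 3) + x*(70 - 35*r)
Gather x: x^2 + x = x^2 + x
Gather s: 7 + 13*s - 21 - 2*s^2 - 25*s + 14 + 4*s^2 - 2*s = 2*s^2 - 14*s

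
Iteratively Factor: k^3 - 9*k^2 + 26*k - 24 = (k - 2)*(k^2 - 7*k + 12) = (k - 4)*(k - 2)*(k - 3)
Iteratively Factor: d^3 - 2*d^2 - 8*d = (d)*(d^2 - 2*d - 8) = d*(d - 4)*(d + 2)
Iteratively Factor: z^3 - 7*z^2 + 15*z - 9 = (z - 1)*(z^2 - 6*z + 9) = (z - 3)*(z - 1)*(z - 3)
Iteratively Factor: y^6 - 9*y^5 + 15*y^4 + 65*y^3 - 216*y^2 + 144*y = (y - 4)*(y^5 - 5*y^4 - 5*y^3 + 45*y^2 - 36*y) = y*(y - 4)*(y^4 - 5*y^3 - 5*y^2 + 45*y - 36) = y*(y - 4)*(y - 3)*(y^3 - 2*y^2 - 11*y + 12) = y*(y - 4)*(y - 3)*(y - 1)*(y^2 - y - 12) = y*(y - 4)^2*(y - 3)*(y - 1)*(y + 3)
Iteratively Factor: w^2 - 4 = (w - 2)*(w + 2)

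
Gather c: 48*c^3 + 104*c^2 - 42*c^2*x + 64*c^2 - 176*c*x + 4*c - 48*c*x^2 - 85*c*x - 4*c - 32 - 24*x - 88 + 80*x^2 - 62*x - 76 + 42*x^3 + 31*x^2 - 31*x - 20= 48*c^3 + c^2*(168 - 42*x) + c*(-48*x^2 - 261*x) + 42*x^3 + 111*x^2 - 117*x - 216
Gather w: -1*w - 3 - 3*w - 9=-4*w - 12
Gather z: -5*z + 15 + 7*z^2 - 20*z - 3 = 7*z^2 - 25*z + 12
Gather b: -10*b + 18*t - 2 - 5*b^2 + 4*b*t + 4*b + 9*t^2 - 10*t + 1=-5*b^2 + b*(4*t - 6) + 9*t^2 + 8*t - 1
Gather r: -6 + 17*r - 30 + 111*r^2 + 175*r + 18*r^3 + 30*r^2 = 18*r^3 + 141*r^2 + 192*r - 36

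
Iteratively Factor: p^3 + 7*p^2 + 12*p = (p)*(p^2 + 7*p + 12) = p*(p + 3)*(p + 4)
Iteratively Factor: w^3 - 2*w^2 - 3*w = (w)*(w^2 - 2*w - 3) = w*(w - 3)*(w + 1)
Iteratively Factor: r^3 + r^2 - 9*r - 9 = (r + 3)*(r^2 - 2*r - 3) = (r + 1)*(r + 3)*(r - 3)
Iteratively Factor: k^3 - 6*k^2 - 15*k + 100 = (k + 4)*(k^2 - 10*k + 25) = (k - 5)*(k + 4)*(k - 5)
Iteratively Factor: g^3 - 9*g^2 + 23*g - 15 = (g - 3)*(g^2 - 6*g + 5) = (g - 5)*(g - 3)*(g - 1)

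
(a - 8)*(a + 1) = a^2 - 7*a - 8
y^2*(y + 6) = y^3 + 6*y^2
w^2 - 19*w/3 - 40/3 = (w - 8)*(w + 5/3)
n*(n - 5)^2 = n^3 - 10*n^2 + 25*n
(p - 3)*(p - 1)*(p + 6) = p^3 + 2*p^2 - 21*p + 18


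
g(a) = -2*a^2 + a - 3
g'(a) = 1 - 4*a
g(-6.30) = -88.68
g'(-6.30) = 26.20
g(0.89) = -3.69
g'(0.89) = -2.56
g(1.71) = -7.14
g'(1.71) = -5.84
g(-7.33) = -117.79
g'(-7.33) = 30.32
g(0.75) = -3.38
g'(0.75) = -2.00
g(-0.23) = -3.34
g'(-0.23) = 1.92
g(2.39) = -12.03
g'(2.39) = -8.56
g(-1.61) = -9.79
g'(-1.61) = 7.44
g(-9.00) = -174.00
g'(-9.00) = 37.00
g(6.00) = -69.00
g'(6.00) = -23.00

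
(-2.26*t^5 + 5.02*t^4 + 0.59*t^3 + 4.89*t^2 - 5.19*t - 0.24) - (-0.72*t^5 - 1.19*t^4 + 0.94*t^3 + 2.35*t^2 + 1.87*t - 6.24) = -1.54*t^5 + 6.21*t^4 - 0.35*t^3 + 2.54*t^2 - 7.06*t + 6.0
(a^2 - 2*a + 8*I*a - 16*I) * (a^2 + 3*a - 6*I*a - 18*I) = a^4 + a^3 + 2*I*a^3 + 42*a^2 + 2*I*a^2 + 48*a - 12*I*a - 288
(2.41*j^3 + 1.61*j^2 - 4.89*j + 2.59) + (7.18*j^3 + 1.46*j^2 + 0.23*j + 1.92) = 9.59*j^3 + 3.07*j^2 - 4.66*j + 4.51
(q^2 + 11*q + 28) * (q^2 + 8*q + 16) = q^4 + 19*q^3 + 132*q^2 + 400*q + 448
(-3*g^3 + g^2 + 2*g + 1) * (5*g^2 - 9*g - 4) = -15*g^5 + 32*g^4 + 13*g^3 - 17*g^2 - 17*g - 4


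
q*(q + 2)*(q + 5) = q^3 + 7*q^2 + 10*q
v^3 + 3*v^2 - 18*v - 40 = (v - 4)*(v + 2)*(v + 5)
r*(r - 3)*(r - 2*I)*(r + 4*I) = r^4 - 3*r^3 + 2*I*r^3 + 8*r^2 - 6*I*r^2 - 24*r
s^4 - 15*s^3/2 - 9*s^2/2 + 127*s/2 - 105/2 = (s - 7)*(s - 5/2)*(s - 1)*(s + 3)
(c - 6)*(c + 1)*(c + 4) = c^3 - c^2 - 26*c - 24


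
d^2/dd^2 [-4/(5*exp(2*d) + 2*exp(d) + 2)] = 8*(-4*(5*exp(d) + 1)^2*exp(d) + (10*exp(d) + 1)*(5*exp(2*d) + 2*exp(d) + 2))*exp(d)/(5*exp(2*d) + 2*exp(d) + 2)^3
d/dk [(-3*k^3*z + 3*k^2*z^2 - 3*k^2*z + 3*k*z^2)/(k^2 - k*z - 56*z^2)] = 3*z*(k*(2*k - z)*(k^2 - k*z + k - z) + (-k^2 + k*z + 56*z^2)*(3*k^2 - 2*k*z + 2*k - z))/(-k^2 + k*z + 56*z^2)^2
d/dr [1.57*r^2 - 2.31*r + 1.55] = 3.14*r - 2.31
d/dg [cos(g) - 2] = -sin(g)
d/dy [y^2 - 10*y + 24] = 2*y - 10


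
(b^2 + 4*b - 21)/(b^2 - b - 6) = (b + 7)/(b + 2)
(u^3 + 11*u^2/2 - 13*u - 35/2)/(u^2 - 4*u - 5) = (2*u^2 + 9*u - 35)/(2*(u - 5))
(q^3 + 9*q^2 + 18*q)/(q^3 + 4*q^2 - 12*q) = (q + 3)/(q - 2)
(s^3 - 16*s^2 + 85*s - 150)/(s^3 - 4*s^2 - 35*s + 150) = (s - 6)/(s + 6)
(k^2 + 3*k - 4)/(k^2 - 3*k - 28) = (k - 1)/(k - 7)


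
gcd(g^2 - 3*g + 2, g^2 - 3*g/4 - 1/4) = g - 1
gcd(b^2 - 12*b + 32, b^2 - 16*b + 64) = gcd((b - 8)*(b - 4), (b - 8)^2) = b - 8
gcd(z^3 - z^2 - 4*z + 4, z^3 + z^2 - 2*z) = z^2 + z - 2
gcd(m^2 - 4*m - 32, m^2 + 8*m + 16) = m + 4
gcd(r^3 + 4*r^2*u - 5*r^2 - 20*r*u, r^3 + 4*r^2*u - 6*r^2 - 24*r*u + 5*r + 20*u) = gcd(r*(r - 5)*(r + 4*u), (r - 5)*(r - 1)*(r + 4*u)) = r^2 + 4*r*u - 5*r - 20*u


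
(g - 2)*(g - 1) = g^2 - 3*g + 2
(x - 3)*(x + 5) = x^2 + 2*x - 15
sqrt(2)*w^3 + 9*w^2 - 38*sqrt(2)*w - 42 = (w - 3*sqrt(2))*(w + 7*sqrt(2))*(sqrt(2)*w + 1)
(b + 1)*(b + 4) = b^2 + 5*b + 4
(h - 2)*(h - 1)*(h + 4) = h^3 + h^2 - 10*h + 8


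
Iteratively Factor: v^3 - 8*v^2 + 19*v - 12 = (v - 3)*(v^2 - 5*v + 4) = (v - 3)*(v - 1)*(v - 4)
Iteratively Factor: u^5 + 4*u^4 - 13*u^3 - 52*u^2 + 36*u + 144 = (u + 2)*(u^4 + 2*u^3 - 17*u^2 - 18*u + 72) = (u - 3)*(u + 2)*(u^3 + 5*u^2 - 2*u - 24) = (u - 3)*(u + 2)*(u + 3)*(u^2 + 2*u - 8) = (u - 3)*(u - 2)*(u + 2)*(u + 3)*(u + 4)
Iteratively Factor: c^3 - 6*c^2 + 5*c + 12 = (c - 4)*(c^2 - 2*c - 3) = (c - 4)*(c + 1)*(c - 3)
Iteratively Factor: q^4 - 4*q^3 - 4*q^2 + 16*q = (q + 2)*(q^3 - 6*q^2 + 8*q) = (q - 2)*(q + 2)*(q^2 - 4*q) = q*(q - 2)*(q + 2)*(q - 4)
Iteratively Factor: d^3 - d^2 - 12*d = (d)*(d^2 - d - 12) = d*(d + 3)*(d - 4)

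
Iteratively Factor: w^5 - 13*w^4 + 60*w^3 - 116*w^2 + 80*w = (w - 4)*(w^4 - 9*w^3 + 24*w^2 - 20*w) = (w - 4)*(w - 2)*(w^3 - 7*w^2 + 10*w) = w*(w - 4)*(w - 2)*(w^2 - 7*w + 10) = w*(w - 5)*(w - 4)*(w - 2)*(w - 2)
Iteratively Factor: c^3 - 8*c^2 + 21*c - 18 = (c - 2)*(c^2 - 6*c + 9) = (c - 3)*(c - 2)*(c - 3)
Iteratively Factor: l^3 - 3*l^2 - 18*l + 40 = (l - 2)*(l^2 - l - 20) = (l - 2)*(l + 4)*(l - 5)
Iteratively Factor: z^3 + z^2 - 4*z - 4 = (z + 1)*(z^2 - 4) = (z + 1)*(z + 2)*(z - 2)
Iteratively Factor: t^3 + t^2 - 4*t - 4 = (t + 2)*(t^2 - t - 2) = (t - 2)*(t + 2)*(t + 1)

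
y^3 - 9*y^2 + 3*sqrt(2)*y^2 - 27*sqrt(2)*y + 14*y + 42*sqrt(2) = (y - 7)*(y - 2)*(y + 3*sqrt(2))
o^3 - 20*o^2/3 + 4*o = o*(o - 6)*(o - 2/3)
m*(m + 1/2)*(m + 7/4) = m^3 + 9*m^2/4 + 7*m/8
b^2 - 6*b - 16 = (b - 8)*(b + 2)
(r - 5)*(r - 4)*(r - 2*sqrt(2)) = r^3 - 9*r^2 - 2*sqrt(2)*r^2 + 20*r + 18*sqrt(2)*r - 40*sqrt(2)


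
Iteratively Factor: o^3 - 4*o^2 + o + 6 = (o - 2)*(o^2 - 2*o - 3) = (o - 3)*(o - 2)*(o + 1)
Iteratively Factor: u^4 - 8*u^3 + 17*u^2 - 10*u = (u)*(u^3 - 8*u^2 + 17*u - 10) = u*(u - 5)*(u^2 - 3*u + 2) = u*(u - 5)*(u - 1)*(u - 2)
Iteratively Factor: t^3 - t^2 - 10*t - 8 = (t - 4)*(t^2 + 3*t + 2) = (t - 4)*(t + 2)*(t + 1)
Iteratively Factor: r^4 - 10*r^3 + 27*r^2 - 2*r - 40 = (r - 5)*(r^3 - 5*r^2 + 2*r + 8) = (r - 5)*(r - 2)*(r^2 - 3*r - 4) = (r - 5)*(r - 4)*(r - 2)*(r + 1)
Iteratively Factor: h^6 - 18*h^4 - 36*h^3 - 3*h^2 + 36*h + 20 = (h + 1)*(h^5 - h^4 - 17*h^3 - 19*h^2 + 16*h + 20) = (h - 1)*(h + 1)*(h^4 - 17*h^2 - 36*h - 20) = (h - 1)*(h + 1)*(h + 2)*(h^3 - 2*h^2 - 13*h - 10) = (h - 5)*(h - 1)*(h + 1)*(h + 2)*(h^2 + 3*h + 2) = (h - 5)*(h - 1)*(h + 1)^2*(h + 2)*(h + 2)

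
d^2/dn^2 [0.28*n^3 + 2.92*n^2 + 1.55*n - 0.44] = 1.68*n + 5.84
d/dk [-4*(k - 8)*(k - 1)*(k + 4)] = -12*k^2 + 40*k + 112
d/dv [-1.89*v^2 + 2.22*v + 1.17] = 2.22 - 3.78*v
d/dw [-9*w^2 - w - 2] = -18*w - 1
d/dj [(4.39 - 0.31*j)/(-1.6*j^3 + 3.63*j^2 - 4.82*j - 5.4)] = (-0.992*j^3 + 22.1973*j^2 - 31.8714*j + 22.8338)/(2.56*j^6 - 11.616*j^5 + 28.6009*j^4 - 17.7132*j^3 - 15.9716*j^2 + 52.056*j + 29.16)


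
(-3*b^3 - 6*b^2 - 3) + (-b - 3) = -3*b^3 - 6*b^2 - b - 6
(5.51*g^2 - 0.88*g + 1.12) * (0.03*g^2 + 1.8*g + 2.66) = 0.1653*g^4 + 9.8916*g^3 + 13.1062*g^2 - 0.3248*g + 2.9792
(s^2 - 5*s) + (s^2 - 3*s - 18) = 2*s^2 - 8*s - 18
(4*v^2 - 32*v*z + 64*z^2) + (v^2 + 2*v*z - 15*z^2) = 5*v^2 - 30*v*z + 49*z^2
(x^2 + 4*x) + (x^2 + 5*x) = 2*x^2 + 9*x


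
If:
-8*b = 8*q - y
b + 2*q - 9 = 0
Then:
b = y/4 - 9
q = 9 - y/8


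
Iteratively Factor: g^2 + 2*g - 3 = (g - 1)*(g + 3)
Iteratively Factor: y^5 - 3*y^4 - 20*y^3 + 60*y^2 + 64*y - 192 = (y - 2)*(y^4 - y^3 - 22*y^2 + 16*y + 96) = (y - 3)*(y - 2)*(y^3 + 2*y^2 - 16*y - 32) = (y - 3)*(y - 2)*(y + 2)*(y^2 - 16) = (y - 3)*(y - 2)*(y + 2)*(y + 4)*(y - 4)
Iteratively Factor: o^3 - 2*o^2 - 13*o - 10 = (o - 5)*(o^2 + 3*o + 2) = (o - 5)*(o + 1)*(o + 2)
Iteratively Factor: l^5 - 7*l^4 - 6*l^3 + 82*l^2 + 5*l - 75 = (l - 5)*(l^4 - 2*l^3 - 16*l^2 + 2*l + 15) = (l - 5)^2*(l^3 + 3*l^2 - l - 3) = (l - 5)^2*(l - 1)*(l^2 + 4*l + 3) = (l - 5)^2*(l - 1)*(l + 1)*(l + 3)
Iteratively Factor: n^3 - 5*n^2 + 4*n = (n - 4)*(n^2 - n) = (n - 4)*(n - 1)*(n)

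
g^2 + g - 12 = (g - 3)*(g + 4)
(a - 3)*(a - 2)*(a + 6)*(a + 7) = a^4 + 8*a^3 - 17*a^2 - 132*a + 252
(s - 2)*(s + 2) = s^2 - 4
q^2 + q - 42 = (q - 6)*(q + 7)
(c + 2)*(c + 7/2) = c^2 + 11*c/2 + 7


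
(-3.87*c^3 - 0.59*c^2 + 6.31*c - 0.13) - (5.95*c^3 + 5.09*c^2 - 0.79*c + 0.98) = -9.82*c^3 - 5.68*c^2 + 7.1*c - 1.11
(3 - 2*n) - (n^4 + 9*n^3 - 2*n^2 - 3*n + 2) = -n^4 - 9*n^3 + 2*n^2 + n + 1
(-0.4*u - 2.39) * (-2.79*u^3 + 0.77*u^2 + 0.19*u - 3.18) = 1.116*u^4 + 6.3601*u^3 - 1.9163*u^2 + 0.8179*u + 7.6002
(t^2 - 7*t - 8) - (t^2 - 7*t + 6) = -14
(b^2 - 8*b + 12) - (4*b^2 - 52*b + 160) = -3*b^2 + 44*b - 148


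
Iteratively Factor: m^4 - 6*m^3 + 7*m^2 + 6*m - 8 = (m - 4)*(m^3 - 2*m^2 - m + 2) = (m - 4)*(m - 1)*(m^2 - m - 2) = (m - 4)*(m - 2)*(m - 1)*(m + 1)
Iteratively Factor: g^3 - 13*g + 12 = (g - 1)*(g^2 + g - 12) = (g - 3)*(g - 1)*(g + 4)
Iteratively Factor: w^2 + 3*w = (w)*(w + 3)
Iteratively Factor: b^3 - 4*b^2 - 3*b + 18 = (b - 3)*(b^2 - b - 6) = (b - 3)^2*(b + 2)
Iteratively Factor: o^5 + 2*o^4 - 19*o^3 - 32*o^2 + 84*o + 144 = (o + 4)*(o^4 - 2*o^3 - 11*o^2 + 12*o + 36) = (o + 2)*(o + 4)*(o^3 - 4*o^2 - 3*o + 18) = (o - 3)*(o + 2)*(o + 4)*(o^2 - o - 6) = (o - 3)^2*(o + 2)*(o + 4)*(o + 2)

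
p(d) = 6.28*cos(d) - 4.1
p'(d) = -6.28*sin(d)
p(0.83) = 0.14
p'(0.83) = -4.63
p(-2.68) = -9.72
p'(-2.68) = 2.80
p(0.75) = 0.50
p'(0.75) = -4.28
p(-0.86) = -0.00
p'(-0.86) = 4.76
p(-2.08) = -7.16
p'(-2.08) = 5.48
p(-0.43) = 1.61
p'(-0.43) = 2.62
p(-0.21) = 2.04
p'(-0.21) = 1.31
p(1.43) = -3.22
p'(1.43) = -6.22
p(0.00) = 2.18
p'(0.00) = 0.00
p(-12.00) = 1.20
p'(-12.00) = -3.37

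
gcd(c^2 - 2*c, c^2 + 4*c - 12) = c - 2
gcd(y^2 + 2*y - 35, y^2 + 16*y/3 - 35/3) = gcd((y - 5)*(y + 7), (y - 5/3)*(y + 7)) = y + 7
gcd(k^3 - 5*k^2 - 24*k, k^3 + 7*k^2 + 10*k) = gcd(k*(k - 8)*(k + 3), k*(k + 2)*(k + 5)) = k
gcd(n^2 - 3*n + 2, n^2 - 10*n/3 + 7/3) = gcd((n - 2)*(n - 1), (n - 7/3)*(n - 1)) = n - 1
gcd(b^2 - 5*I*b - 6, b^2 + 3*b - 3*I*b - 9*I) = b - 3*I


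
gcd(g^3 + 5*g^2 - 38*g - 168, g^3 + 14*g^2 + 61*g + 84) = g^2 + 11*g + 28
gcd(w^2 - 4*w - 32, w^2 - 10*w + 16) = w - 8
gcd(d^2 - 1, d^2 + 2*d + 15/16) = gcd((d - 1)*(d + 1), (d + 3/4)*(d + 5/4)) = 1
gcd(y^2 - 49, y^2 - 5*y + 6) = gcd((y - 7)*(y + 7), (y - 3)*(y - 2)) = 1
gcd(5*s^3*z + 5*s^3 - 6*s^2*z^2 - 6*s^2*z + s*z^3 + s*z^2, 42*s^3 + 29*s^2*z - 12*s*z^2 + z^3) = 1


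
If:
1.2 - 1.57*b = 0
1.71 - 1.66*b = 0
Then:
No Solution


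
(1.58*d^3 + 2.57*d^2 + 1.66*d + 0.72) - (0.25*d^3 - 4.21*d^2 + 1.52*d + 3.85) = 1.33*d^3 + 6.78*d^2 + 0.14*d - 3.13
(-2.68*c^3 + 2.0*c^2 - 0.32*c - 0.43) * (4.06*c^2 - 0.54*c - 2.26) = -10.8808*c^5 + 9.5672*c^4 + 3.6776*c^3 - 6.093*c^2 + 0.9554*c + 0.9718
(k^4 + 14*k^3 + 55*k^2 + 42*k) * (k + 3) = k^5 + 17*k^4 + 97*k^3 + 207*k^2 + 126*k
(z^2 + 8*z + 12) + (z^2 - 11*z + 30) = 2*z^2 - 3*z + 42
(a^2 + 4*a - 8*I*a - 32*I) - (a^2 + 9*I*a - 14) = 4*a - 17*I*a + 14 - 32*I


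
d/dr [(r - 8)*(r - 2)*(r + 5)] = 3*r^2 - 10*r - 34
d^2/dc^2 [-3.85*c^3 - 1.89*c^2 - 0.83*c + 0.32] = -23.1*c - 3.78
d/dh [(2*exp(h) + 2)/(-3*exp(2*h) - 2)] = 2*(6*(exp(h) + 1)*exp(h) - 3*exp(2*h) - 2)*exp(h)/(3*exp(2*h) + 2)^2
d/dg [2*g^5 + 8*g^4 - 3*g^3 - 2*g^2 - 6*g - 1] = 10*g^4 + 32*g^3 - 9*g^2 - 4*g - 6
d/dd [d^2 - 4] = 2*d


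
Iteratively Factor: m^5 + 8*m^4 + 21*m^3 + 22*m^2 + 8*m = (m + 1)*(m^4 + 7*m^3 + 14*m^2 + 8*m) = (m + 1)*(m + 2)*(m^3 + 5*m^2 + 4*m) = (m + 1)^2*(m + 2)*(m^2 + 4*m) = m*(m + 1)^2*(m + 2)*(m + 4)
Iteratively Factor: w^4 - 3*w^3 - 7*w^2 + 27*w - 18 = (w - 2)*(w^3 - w^2 - 9*w + 9) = (w - 2)*(w + 3)*(w^2 - 4*w + 3) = (w - 2)*(w - 1)*(w + 3)*(w - 3)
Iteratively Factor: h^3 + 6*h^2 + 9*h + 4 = (h + 1)*(h^2 + 5*h + 4) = (h + 1)*(h + 4)*(h + 1)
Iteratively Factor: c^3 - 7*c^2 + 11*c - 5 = (c - 1)*(c^2 - 6*c + 5) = (c - 5)*(c - 1)*(c - 1)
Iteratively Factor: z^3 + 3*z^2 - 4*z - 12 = (z + 3)*(z^2 - 4) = (z - 2)*(z + 3)*(z + 2)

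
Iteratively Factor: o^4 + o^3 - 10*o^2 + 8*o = (o + 4)*(o^3 - 3*o^2 + 2*o) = (o - 1)*(o + 4)*(o^2 - 2*o) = (o - 2)*(o - 1)*(o + 4)*(o)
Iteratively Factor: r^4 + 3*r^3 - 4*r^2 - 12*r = (r + 3)*(r^3 - 4*r) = (r + 2)*(r + 3)*(r^2 - 2*r) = (r - 2)*(r + 2)*(r + 3)*(r)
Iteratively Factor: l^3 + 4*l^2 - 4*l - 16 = (l - 2)*(l^2 + 6*l + 8) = (l - 2)*(l + 2)*(l + 4)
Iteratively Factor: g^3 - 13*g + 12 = (g + 4)*(g^2 - 4*g + 3) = (g - 3)*(g + 4)*(g - 1)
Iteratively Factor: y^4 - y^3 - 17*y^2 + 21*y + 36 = (y + 4)*(y^3 - 5*y^2 + 3*y + 9) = (y - 3)*(y + 4)*(y^2 - 2*y - 3) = (y - 3)^2*(y + 4)*(y + 1)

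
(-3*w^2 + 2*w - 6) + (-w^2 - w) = -4*w^2 + w - 6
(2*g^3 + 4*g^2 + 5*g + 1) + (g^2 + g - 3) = 2*g^3 + 5*g^2 + 6*g - 2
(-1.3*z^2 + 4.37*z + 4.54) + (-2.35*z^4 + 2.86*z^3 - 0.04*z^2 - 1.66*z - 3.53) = -2.35*z^4 + 2.86*z^3 - 1.34*z^2 + 2.71*z + 1.01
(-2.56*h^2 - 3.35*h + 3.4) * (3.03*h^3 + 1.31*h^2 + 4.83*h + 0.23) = -7.7568*h^5 - 13.5041*h^4 - 6.4513*h^3 - 12.3153*h^2 + 15.6515*h + 0.782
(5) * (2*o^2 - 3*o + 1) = 10*o^2 - 15*o + 5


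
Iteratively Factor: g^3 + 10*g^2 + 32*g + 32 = (g + 2)*(g^2 + 8*g + 16) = (g + 2)*(g + 4)*(g + 4)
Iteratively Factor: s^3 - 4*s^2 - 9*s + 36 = (s - 3)*(s^2 - s - 12) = (s - 3)*(s + 3)*(s - 4)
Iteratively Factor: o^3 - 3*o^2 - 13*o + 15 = (o - 1)*(o^2 - 2*o - 15) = (o - 1)*(o + 3)*(o - 5)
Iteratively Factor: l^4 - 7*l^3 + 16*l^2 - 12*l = (l - 2)*(l^3 - 5*l^2 + 6*l) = (l - 3)*(l - 2)*(l^2 - 2*l) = l*(l - 3)*(l - 2)*(l - 2)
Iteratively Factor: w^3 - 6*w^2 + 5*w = (w)*(w^2 - 6*w + 5) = w*(w - 1)*(w - 5)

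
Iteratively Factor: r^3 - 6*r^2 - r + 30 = (r - 3)*(r^2 - 3*r - 10) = (r - 5)*(r - 3)*(r + 2)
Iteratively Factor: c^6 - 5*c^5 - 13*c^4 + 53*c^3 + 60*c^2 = (c - 4)*(c^5 - c^4 - 17*c^3 - 15*c^2) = c*(c - 4)*(c^4 - c^3 - 17*c^2 - 15*c) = c^2*(c - 4)*(c^3 - c^2 - 17*c - 15) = c^2*(c - 4)*(c + 1)*(c^2 - 2*c - 15) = c^2*(c - 4)*(c + 1)*(c + 3)*(c - 5)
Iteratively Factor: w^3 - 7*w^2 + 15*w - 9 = (w - 1)*(w^2 - 6*w + 9) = (w - 3)*(w - 1)*(w - 3)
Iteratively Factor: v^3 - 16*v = (v - 4)*(v^2 + 4*v) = (v - 4)*(v + 4)*(v)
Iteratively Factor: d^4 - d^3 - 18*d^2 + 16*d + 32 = (d - 2)*(d^3 + d^2 - 16*d - 16) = (d - 2)*(d + 4)*(d^2 - 3*d - 4) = (d - 4)*(d - 2)*(d + 4)*(d + 1)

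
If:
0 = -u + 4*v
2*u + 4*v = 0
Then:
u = 0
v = 0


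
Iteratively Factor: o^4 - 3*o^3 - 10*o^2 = (o + 2)*(o^3 - 5*o^2) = o*(o + 2)*(o^2 - 5*o) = o*(o - 5)*(o + 2)*(o)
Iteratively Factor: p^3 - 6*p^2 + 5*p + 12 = (p + 1)*(p^2 - 7*p + 12) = (p - 3)*(p + 1)*(p - 4)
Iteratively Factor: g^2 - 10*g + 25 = (g - 5)*(g - 5)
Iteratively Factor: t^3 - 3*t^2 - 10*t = (t - 5)*(t^2 + 2*t) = t*(t - 5)*(t + 2)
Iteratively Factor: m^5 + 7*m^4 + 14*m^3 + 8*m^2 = (m)*(m^4 + 7*m^3 + 14*m^2 + 8*m) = m^2*(m^3 + 7*m^2 + 14*m + 8) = m^2*(m + 1)*(m^2 + 6*m + 8) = m^2*(m + 1)*(m + 4)*(m + 2)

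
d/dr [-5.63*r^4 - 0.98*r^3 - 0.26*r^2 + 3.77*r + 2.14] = -22.52*r^3 - 2.94*r^2 - 0.52*r + 3.77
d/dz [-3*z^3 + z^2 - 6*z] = -9*z^2 + 2*z - 6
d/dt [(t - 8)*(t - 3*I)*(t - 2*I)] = 3*t^2 + t*(-16 - 10*I) - 6 + 40*I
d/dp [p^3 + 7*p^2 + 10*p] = 3*p^2 + 14*p + 10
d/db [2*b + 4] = 2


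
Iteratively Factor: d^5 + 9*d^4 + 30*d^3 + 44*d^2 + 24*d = (d + 3)*(d^4 + 6*d^3 + 12*d^2 + 8*d) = (d + 2)*(d + 3)*(d^3 + 4*d^2 + 4*d) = (d + 2)^2*(d + 3)*(d^2 + 2*d) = d*(d + 2)^2*(d + 3)*(d + 2)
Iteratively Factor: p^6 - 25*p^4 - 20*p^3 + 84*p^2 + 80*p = (p + 1)*(p^5 - p^4 - 24*p^3 + 4*p^2 + 80*p) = (p - 5)*(p + 1)*(p^4 + 4*p^3 - 4*p^2 - 16*p) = (p - 5)*(p + 1)*(p + 4)*(p^3 - 4*p) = (p - 5)*(p + 1)*(p + 2)*(p + 4)*(p^2 - 2*p) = p*(p - 5)*(p + 1)*(p + 2)*(p + 4)*(p - 2)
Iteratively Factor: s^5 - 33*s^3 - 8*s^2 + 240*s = (s + 4)*(s^4 - 4*s^3 - 17*s^2 + 60*s) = (s - 5)*(s + 4)*(s^3 + s^2 - 12*s) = (s - 5)*(s - 3)*(s + 4)*(s^2 + 4*s) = (s - 5)*(s - 3)*(s + 4)^2*(s)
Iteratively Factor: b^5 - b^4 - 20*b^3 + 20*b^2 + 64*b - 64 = (b - 2)*(b^4 + b^3 - 18*b^2 - 16*b + 32) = (b - 2)*(b + 4)*(b^3 - 3*b^2 - 6*b + 8) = (b - 2)*(b - 1)*(b + 4)*(b^2 - 2*b - 8) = (b - 4)*(b - 2)*(b - 1)*(b + 4)*(b + 2)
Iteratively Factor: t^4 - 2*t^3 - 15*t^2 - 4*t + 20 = (t - 1)*(t^3 - t^2 - 16*t - 20) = (t - 5)*(t - 1)*(t^2 + 4*t + 4) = (t - 5)*(t - 1)*(t + 2)*(t + 2)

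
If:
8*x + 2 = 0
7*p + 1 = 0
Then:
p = -1/7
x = -1/4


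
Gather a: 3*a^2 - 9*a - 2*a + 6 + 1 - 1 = 3*a^2 - 11*a + 6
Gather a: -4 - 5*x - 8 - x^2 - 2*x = -x^2 - 7*x - 12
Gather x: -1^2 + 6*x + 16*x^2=16*x^2 + 6*x - 1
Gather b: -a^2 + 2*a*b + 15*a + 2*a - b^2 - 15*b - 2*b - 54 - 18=-a^2 + 17*a - b^2 + b*(2*a - 17) - 72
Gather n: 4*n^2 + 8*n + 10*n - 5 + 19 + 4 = 4*n^2 + 18*n + 18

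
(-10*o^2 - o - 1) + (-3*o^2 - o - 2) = -13*o^2 - 2*o - 3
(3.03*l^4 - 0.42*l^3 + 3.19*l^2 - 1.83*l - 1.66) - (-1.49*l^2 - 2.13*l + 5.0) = 3.03*l^4 - 0.42*l^3 + 4.68*l^2 + 0.3*l - 6.66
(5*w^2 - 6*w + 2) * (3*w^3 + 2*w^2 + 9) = 15*w^5 - 8*w^4 - 6*w^3 + 49*w^2 - 54*w + 18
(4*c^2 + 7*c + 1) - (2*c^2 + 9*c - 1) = 2*c^2 - 2*c + 2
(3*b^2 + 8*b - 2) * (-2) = -6*b^2 - 16*b + 4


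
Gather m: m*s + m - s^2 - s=m*(s + 1) - s^2 - s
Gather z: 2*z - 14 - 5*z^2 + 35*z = -5*z^2 + 37*z - 14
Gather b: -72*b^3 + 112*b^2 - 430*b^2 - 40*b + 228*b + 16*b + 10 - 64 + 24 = -72*b^3 - 318*b^2 + 204*b - 30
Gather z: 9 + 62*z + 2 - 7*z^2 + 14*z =-7*z^2 + 76*z + 11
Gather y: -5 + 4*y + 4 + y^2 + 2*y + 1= y^2 + 6*y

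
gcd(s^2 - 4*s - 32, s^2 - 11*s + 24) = s - 8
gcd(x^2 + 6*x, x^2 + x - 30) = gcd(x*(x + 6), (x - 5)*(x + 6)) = x + 6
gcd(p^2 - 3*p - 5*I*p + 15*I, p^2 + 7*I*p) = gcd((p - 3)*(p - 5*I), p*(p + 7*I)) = 1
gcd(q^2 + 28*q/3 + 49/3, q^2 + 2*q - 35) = q + 7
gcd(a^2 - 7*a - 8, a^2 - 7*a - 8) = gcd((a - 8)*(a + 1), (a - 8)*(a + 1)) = a^2 - 7*a - 8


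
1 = 1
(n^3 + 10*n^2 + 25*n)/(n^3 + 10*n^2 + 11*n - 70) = n*(n + 5)/(n^2 + 5*n - 14)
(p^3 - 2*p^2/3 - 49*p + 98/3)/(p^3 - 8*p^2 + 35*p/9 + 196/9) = 3*(3*p^2 + 19*p - 14)/(9*p^2 - 9*p - 28)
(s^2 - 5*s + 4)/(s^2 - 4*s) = (s - 1)/s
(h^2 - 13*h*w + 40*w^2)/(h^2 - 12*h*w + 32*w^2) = (-h + 5*w)/(-h + 4*w)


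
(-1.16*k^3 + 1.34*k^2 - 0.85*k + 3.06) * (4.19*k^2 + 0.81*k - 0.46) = -4.8604*k^5 + 4.675*k^4 - 1.9425*k^3 + 11.5165*k^2 + 2.8696*k - 1.4076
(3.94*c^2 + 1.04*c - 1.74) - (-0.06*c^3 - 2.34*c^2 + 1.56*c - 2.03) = 0.06*c^3 + 6.28*c^2 - 0.52*c + 0.29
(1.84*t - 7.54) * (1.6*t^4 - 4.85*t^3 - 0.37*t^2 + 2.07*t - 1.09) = 2.944*t^5 - 20.988*t^4 + 35.8882*t^3 + 6.5986*t^2 - 17.6134*t + 8.2186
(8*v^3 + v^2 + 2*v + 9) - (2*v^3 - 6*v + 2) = 6*v^3 + v^2 + 8*v + 7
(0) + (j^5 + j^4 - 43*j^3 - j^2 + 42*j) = j^5 + j^4 - 43*j^3 - j^2 + 42*j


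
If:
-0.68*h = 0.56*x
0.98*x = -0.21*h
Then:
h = 0.00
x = 0.00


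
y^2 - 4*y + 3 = (y - 3)*(y - 1)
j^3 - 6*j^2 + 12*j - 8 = (j - 2)^3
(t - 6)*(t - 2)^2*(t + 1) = t^4 - 9*t^3 + 18*t^2 + 4*t - 24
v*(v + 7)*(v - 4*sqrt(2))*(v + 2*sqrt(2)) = v^4 - 2*sqrt(2)*v^3 + 7*v^3 - 14*sqrt(2)*v^2 - 16*v^2 - 112*v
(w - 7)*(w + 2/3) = w^2 - 19*w/3 - 14/3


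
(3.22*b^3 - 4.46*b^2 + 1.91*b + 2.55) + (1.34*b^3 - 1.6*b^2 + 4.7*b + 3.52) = 4.56*b^3 - 6.06*b^2 + 6.61*b + 6.07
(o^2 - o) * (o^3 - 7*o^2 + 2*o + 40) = o^5 - 8*o^4 + 9*o^3 + 38*o^2 - 40*o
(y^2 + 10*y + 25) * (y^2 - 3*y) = y^4 + 7*y^3 - 5*y^2 - 75*y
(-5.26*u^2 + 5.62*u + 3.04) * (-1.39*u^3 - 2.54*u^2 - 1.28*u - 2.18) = 7.3114*u^5 + 5.5486*u^4 - 11.7676*u^3 - 3.4484*u^2 - 16.1428*u - 6.6272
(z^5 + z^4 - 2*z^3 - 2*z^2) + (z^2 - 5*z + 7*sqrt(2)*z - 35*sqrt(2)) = z^5 + z^4 - 2*z^3 - z^2 - 5*z + 7*sqrt(2)*z - 35*sqrt(2)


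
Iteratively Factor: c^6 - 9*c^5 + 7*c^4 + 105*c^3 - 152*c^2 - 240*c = (c + 3)*(c^5 - 12*c^4 + 43*c^3 - 24*c^2 - 80*c) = (c - 4)*(c + 3)*(c^4 - 8*c^3 + 11*c^2 + 20*c) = (c - 5)*(c - 4)*(c + 3)*(c^3 - 3*c^2 - 4*c) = (c - 5)*(c - 4)^2*(c + 3)*(c^2 + c) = c*(c - 5)*(c - 4)^2*(c + 3)*(c + 1)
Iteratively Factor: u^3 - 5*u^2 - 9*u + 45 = (u - 5)*(u^2 - 9) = (u - 5)*(u + 3)*(u - 3)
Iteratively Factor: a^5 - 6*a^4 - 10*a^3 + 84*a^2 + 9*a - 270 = (a - 3)*(a^4 - 3*a^3 - 19*a^2 + 27*a + 90) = (a - 3)*(a + 3)*(a^3 - 6*a^2 - a + 30) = (a - 3)*(a + 2)*(a + 3)*(a^2 - 8*a + 15) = (a - 5)*(a - 3)*(a + 2)*(a + 3)*(a - 3)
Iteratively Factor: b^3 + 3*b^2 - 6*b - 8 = (b + 1)*(b^2 + 2*b - 8) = (b + 1)*(b + 4)*(b - 2)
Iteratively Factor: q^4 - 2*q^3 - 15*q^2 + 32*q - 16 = (q - 4)*(q^3 + 2*q^2 - 7*q + 4) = (q - 4)*(q - 1)*(q^2 + 3*q - 4) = (q - 4)*(q - 1)*(q + 4)*(q - 1)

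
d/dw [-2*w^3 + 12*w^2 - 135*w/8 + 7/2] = -6*w^2 + 24*w - 135/8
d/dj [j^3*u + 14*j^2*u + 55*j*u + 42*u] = u*(3*j^2 + 28*j + 55)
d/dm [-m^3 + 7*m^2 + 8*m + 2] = -3*m^2 + 14*m + 8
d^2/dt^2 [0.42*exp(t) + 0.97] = 0.42*exp(t)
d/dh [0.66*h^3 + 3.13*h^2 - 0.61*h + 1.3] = 1.98*h^2 + 6.26*h - 0.61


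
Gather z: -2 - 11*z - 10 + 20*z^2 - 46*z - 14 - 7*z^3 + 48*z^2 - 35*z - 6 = -7*z^3 + 68*z^2 - 92*z - 32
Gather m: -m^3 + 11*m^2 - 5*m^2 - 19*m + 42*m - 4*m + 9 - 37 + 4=-m^3 + 6*m^2 + 19*m - 24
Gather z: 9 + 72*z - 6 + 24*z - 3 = 96*z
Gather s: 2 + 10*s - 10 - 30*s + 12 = 4 - 20*s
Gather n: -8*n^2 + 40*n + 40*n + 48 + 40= -8*n^2 + 80*n + 88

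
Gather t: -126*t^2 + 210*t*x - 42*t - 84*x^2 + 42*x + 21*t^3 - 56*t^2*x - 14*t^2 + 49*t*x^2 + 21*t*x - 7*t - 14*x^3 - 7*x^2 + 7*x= 21*t^3 + t^2*(-56*x - 140) + t*(49*x^2 + 231*x - 49) - 14*x^3 - 91*x^2 + 49*x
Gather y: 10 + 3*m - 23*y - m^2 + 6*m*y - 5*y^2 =-m^2 + 3*m - 5*y^2 + y*(6*m - 23) + 10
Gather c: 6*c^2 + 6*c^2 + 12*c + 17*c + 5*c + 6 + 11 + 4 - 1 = 12*c^2 + 34*c + 20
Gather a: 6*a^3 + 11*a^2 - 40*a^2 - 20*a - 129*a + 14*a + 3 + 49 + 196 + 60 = 6*a^3 - 29*a^2 - 135*a + 308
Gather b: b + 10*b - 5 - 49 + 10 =11*b - 44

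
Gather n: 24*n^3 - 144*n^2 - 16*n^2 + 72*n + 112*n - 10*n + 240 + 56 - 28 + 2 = 24*n^3 - 160*n^2 + 174*n + 270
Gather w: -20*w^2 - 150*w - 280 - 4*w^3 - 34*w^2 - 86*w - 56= -4*w^3 - 54*w^2 - 236*w - 336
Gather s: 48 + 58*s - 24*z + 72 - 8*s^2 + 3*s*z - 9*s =-8*s^2 + s*(3*z + 49) - 24*z + 120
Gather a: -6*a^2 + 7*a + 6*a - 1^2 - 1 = -6*a^2 + 13*a - 2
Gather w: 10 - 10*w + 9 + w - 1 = 18 - 9*w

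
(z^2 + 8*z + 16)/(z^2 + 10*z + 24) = (z + 4)/(z + 6)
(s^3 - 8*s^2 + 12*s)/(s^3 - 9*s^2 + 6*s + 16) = s*(s - 6)/(s^2 - 7*s - 8)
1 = 1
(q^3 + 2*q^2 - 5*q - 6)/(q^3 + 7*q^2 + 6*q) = (q^2 + q - 6)/(q*(q + 6))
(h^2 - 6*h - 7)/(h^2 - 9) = (h^2 - 6*h - 7)/(h^2 - 9)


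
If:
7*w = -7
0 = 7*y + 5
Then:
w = -1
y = -5/7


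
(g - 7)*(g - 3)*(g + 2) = g^3 - 8*g^2 + g + 42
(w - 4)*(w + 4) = w^2 - 16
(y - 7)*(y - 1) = y^2 - 8*y + 7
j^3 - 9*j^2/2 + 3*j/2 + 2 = (j - 4)*(j - 1)*(j + 1/2)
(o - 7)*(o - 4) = o^2 - 11*o + 28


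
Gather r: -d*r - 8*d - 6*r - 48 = -8*d + r*(-d - 6) - 48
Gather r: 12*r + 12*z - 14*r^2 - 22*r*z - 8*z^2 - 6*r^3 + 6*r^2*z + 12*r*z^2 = -6*r^3 + r^2*(6*z - 14) + r*(12*z^2 - 22*z + 12) - 8*z^2 + 12*z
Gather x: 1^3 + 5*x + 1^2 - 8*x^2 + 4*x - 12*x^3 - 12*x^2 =-12*x^3 - 20*x^2 + 9*x + 2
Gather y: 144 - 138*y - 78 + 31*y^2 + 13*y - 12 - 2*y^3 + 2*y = -2*y^3 + 31*y^2 - 123*y + 54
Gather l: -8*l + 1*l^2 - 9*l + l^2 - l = 2*l^2 - 18*l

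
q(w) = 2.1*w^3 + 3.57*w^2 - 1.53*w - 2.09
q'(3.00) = 76.59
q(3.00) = 82.15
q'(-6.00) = 182.43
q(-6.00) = -317.99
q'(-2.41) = 17.85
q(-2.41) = -7.06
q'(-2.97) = 32.84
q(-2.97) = -21.07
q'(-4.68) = 103.04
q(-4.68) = -131.99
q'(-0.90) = -2.85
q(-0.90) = 0.65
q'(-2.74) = 26.20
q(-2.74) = -14.29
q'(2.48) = 54.92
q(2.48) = 48.10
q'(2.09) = 40.91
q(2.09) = 29.48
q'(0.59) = 4.88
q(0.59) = -1.32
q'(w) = 6.3*w^2 + 7.14*w - 1.53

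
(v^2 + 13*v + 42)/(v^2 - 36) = (v + 7)/(v - 6)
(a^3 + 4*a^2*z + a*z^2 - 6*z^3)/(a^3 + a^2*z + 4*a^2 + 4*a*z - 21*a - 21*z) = (a^3 + 4*a^2*z + a*z^2 - 6*z^3)/(a^3 + a^2*z + 4*a^2 + 4*a*z - 21*a - 21*z)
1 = 1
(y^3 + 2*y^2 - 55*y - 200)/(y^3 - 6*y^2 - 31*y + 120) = (y + 5)/(y - 3)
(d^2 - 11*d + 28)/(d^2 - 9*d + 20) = (d - 7)/(d - 5)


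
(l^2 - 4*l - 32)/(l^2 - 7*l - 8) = (l + 4)/(l + 1)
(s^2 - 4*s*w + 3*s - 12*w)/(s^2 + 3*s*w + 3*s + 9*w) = (s - 4*w)/(s + 3*w)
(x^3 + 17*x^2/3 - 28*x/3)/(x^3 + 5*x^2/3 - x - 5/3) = x*(3*x^2 + 17*x - 28)/(3*x^3 + 5*x^2 - 3*x - 5)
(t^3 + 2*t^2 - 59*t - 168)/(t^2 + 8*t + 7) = (t^2 - 5*t - 24)/(t + 1)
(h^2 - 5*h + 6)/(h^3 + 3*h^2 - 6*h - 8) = (h - 3)/(h^2 + 5*h + 4)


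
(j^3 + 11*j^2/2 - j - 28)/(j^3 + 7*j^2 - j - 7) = (j^3 + 11*j^2/2 - j - 28)/(j^3 + 7*j^2 - j - 7)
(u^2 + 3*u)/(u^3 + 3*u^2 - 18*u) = (u + 3)/(u^2 + 3*u - 18)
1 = 1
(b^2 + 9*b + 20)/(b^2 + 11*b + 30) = (b + 4)/(b + 6)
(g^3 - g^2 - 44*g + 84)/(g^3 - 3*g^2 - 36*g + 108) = (g^2 + 5*g - 14)/(g^2 + 3*g - 18)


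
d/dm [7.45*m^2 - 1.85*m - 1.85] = 14.9*m - 1.85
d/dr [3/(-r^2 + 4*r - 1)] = 6*(r - 2)/(r^2 - 4*r + 1)^2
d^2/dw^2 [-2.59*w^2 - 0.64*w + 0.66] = -5.18000000000000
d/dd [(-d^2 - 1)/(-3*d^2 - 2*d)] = 2*(d^2 - 3*d - 1)/(d^2*(9*d^2 + 12*d + 4))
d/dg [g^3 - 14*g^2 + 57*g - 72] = 3*g^2 - 28*g + 57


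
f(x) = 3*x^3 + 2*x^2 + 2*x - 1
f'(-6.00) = 302.00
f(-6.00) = -589.00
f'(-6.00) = 302.00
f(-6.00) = -589.00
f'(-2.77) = 59.98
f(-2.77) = -54.96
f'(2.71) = 78.94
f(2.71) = 78.82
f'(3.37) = 117.69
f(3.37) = 143.27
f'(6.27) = 380.90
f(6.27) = 829.64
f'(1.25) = 21.06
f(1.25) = 10.48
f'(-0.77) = 4.26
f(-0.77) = -2.72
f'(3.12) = 102.09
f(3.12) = 115.82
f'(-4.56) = 170.90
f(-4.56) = -252.99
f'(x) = 9*x^2 + 4*x + 2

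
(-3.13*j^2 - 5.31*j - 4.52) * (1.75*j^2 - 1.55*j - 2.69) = -5.4775*j^4 - 4.441*j^3 + 8.7402*j^2 + 21.2899*j + 12.1588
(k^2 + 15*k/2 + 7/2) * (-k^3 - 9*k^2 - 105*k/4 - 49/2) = -k^5 - 33*k^4/2 - 389*k^3/4 - 2023*k^2/8 - 2205*k/8 - 343/4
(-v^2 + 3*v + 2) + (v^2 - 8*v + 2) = 4 - 5*v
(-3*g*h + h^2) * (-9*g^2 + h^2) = 27*g^3*h - 9*g^2*h^2 - 3*g*h^3 + h^4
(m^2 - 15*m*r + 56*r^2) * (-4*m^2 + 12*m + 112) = -4*m^4 + 60*m^3*r + 12*m^3 - 224*m^2*r^2 - 180*m^2*r + 112*m^2 + 672*m*r^2 - 1680*m*r + 6272*r^2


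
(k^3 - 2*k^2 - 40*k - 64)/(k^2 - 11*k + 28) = (k^3 - 2*k^2 - 40*k - 64)/(k^2 - 11*k + 28)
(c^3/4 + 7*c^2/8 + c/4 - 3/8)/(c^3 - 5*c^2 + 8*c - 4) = (2*c^3 + 7*c^2 + 2*c - 3)/(8*(c^3 - 5*c^2 + 8*c - 4))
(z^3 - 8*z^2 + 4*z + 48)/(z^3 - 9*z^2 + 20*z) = (z^2 - 4*z - 12)/(z*(z - 5))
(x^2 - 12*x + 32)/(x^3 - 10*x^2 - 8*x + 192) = (x - 4)/(x^2 - 2*x - 24)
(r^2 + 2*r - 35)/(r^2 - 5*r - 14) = (-r^2 - 2*r + 35)/(-r^2 + 5*r + 14)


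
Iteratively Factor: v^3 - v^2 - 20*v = (v + 4)*(v^2 - 5*v) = v*(v + 4)*(v - 5)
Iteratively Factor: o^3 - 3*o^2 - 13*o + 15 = (o - 5)*(o^2 + 2*o - 3) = (o - 5)*(o + 3)*(o - 1)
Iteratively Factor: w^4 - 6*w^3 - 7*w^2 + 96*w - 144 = (w - 4)*(w^3 - 2*w^2 - 15*w + 36) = (w - 4)*(w - 3)*(w^2 + w - 12) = (w - 4)*(w - 3)^2*(w + 4)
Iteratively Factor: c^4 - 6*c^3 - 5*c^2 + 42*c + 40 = (c + 1)*(c^3 - 7*c^2 + 2*c + 40) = (c - 5)*(c + 1)*(c^2 - 2*c - 8) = (c - 5)*(c - 4)*(c + 1)*(c + 2)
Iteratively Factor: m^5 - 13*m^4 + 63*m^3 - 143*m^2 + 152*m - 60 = (m - 2)*(m^4 - 11*m^3 + 41*m^2 - 61*m + 30) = (m - 3)*(m - 2)*(m^3 - 8*m^2 + 17*m - 10) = (m - 5)*(m - 3)*(m - 2)*(m^2 - 3*m + 2) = (m - 5)*(m - 3)*(m - 2)^2*(m - 1)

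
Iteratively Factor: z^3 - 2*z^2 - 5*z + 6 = (z + 2)*(z^2 - 4*z + 3) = (z - 3)*(z + 2)*(z - 1)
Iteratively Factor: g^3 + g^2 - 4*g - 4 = (g - 2)*(g^2 + 3*g + 2) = (g - 2)*(g + 2)*(g + 1)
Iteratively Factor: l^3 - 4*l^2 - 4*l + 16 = (l - 4)*(l^2 - 4) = (l - 4)*(l - 2)*(l + 2)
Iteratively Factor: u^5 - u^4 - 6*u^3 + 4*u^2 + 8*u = (u - 2)*(u^4 + u^3 - 4*u^2 - 4*u) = (u - 2)*(u + 2)*(u^3 - u^2 - 2*u) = (u - 2)*(u + 1)*(u + 2)*(u^2 - 2*u) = u*(u - 2)*(u + 1)*(u + 2)*(u - 2)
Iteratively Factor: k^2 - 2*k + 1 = (k - 1)*(k - 1)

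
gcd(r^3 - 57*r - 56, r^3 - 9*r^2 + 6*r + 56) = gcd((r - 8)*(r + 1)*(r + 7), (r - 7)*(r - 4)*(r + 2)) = 1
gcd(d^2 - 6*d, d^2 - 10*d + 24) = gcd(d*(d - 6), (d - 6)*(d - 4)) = d - 6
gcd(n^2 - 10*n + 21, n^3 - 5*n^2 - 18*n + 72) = n - 3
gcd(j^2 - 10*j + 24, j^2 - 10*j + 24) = j^2 - 10*j + 24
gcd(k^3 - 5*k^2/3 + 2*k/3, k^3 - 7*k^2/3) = k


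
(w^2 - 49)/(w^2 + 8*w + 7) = (w - 7)/(w + 1)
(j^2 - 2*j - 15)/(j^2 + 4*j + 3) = (j - 5)/(j + 1)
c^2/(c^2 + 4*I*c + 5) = c^2/(c^2 + 4*I*c + 5)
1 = 1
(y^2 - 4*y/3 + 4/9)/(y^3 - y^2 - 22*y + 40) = (y^2 - 4*y/3 + 4/9)/(y^3 - y^2 - 22*y + 40)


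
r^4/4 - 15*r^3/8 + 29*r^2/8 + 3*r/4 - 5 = (r/4 + 1/4)*(r - 4)*(r - 5/2)*(r - 2)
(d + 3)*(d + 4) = d^2 + 7*d + 12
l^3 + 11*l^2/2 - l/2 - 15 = (l - 3/2)*(l + 2)*(l + 5)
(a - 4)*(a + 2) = a^2 - 2*a - 8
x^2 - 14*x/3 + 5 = (x - 3)*(x - 5/3)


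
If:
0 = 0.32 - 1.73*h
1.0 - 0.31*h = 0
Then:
No Solution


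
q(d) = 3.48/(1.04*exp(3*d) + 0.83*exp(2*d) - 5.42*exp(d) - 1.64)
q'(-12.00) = 0.00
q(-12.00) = -2.12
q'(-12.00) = 0.00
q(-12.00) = -2.12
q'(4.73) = -0.00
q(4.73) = 0.00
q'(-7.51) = 0.00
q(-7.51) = -2.12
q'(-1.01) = 0.47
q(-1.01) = -1.01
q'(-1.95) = 0.44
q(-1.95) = -1.46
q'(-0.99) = 0.47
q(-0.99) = -1.00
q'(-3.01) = 0.25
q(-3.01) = -1.83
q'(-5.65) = 0.02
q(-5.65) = -2.10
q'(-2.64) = 0.32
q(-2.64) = -1.72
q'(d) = 3.48*(-3.12*exp(3*d) - 1.66*exp(2*d) + 5.42*exp(d))/(1.04*exp(3*d) + 0.83*exp(2*d) - 5.42*exp(d) - 1.64)^2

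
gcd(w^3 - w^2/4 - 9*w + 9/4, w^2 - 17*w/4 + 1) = w - 1/4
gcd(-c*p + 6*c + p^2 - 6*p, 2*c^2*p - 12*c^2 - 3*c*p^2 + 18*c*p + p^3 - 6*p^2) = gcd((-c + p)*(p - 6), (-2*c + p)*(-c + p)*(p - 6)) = -c*p + 6*c + p^2 - 6*p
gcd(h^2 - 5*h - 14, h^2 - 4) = h + 2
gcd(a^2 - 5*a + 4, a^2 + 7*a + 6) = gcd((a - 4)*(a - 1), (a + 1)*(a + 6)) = 1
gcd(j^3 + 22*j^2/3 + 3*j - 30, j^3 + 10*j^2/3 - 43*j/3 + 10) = j^2 + 13*j/3 - 10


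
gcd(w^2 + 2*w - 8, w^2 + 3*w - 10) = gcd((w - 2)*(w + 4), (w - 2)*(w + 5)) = w - 2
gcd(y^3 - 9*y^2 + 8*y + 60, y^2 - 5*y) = y - 5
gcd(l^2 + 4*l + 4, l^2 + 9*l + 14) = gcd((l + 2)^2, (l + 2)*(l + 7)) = l + 2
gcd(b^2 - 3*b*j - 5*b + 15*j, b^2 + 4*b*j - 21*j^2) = b - 3*j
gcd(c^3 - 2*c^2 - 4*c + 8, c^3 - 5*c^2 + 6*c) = c - 2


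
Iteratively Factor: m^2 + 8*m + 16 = (m + 4)*(m + 4)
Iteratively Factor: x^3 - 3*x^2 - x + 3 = (x + 1)*(x^2 - 4*x + 3) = (x - 1)*(x + 1)*(x - 3)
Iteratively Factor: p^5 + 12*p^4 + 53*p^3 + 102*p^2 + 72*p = (p + 2)*(p^4 + 10*p^3 + 33*p^2 + 36*p) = (p + 2)*(p + 4)*(p^3 + 6*p^2 + 9*p) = (p + 2)*(p + 3)*(p + 4)*(p^2 + 3*p) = p*(p + 2)*(p + 3)*(p + 4)*(p + 3)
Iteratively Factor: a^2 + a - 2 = (a - 1)*(a + 2)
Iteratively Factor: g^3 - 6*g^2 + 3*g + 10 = (g - 2)*(g^2 - 4*g - 5) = (g - 2)*(g + 1)*(g - 5)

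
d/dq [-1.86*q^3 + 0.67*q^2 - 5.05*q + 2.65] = -5.58*q^2 + 1.34*q - 5.05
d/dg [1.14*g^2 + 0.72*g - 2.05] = 2.28*g + 0.72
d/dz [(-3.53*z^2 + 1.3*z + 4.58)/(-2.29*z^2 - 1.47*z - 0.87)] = (8.1661*z^2 + 27.1186*z + 5.6016)/(5.2441*z^4 + 6.7326*z^3 + 6.1455*z^2 + 2.5578*z + 0.7569)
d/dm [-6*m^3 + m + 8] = 1 - 18*m^2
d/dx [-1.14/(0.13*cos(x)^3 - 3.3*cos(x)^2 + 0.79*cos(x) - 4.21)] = (-0.4446*cos(x)^2 + 7.524*cos(x) - 0.9006)*sin(x)/(0.13*cos(x)^3 - 3.3*cos(x)^2 + 0.79*cos(x) - 4.21)^2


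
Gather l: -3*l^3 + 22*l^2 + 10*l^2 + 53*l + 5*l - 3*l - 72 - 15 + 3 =-3*l^3 + 32*l^2 + 55*l - 84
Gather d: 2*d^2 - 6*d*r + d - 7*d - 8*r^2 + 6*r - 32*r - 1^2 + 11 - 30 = 2*d^2 + d*(-6*r - 6) - 8*r^2 - 26*r - 20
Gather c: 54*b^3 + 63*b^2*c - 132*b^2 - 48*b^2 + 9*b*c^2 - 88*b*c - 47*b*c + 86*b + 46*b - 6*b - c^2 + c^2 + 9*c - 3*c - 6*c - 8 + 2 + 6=54*b^3 - 180*b^2 + 9*b*c^2 + 126*b + c*(63*b^2 - 135*b)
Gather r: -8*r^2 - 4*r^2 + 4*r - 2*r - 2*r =-12*r^2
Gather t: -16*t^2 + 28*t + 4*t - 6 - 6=-16*t^2 + 32*t - 12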